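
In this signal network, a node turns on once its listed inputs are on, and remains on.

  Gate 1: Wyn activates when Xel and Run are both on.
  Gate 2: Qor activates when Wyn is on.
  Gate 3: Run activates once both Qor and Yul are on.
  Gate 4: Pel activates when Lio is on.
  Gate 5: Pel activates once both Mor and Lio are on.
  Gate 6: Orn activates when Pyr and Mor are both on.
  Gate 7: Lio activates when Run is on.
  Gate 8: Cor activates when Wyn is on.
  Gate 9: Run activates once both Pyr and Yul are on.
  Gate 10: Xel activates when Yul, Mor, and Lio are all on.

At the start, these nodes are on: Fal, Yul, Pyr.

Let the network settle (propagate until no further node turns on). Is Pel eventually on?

Pyr and Yul are on, so Run activates (Gate 9).
Run is on, so Lio activates (Gate 7).
Gate 4: Lio on → Pel on.

Yes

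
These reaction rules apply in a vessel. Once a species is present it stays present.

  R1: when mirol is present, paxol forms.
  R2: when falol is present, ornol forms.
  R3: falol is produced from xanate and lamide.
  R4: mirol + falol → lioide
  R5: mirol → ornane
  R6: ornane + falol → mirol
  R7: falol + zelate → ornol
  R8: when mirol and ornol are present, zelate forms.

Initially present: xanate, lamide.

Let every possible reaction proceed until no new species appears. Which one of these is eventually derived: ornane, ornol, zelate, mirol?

ornol

xanate and lamide present → falol forms (R3).
falol present → ornol forms (R2).
mirol would need ornane and falol (R6), but ornane never forms. ornane would need mirol (R5), but mirol never forms. zelate would need mirol and ornol (R8), but mirol never forms.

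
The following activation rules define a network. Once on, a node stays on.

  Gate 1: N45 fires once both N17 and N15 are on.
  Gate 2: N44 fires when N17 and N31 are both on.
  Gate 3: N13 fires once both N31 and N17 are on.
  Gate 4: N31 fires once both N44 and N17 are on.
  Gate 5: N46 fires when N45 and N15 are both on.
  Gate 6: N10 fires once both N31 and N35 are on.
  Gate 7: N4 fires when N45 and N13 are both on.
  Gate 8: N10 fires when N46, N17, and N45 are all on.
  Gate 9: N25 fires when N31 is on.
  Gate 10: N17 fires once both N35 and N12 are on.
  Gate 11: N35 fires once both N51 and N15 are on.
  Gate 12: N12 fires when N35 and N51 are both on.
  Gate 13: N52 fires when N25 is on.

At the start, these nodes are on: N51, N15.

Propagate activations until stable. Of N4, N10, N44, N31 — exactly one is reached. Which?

N10

Gate 11: N51 and N15 on → N35 on.
Gate 12: N35 and N51 on → N12 on.
N35 and N12 are on, so N17 fires (Gate 10).
Gate 1: N17 and N15 on → N45 on.
Gate 5: N45 and N15 on → N46 on.
N46, N17, and N45 are on, so N10 fires (Gate 8).
N44 would need N17 and N31 (Gate 2), but N31 never turns on. N4 would need N45 and N13 (Gate 7), but N13 never turns on. N31 would need N44 and N17 (Gate 4), but N44 never turns on.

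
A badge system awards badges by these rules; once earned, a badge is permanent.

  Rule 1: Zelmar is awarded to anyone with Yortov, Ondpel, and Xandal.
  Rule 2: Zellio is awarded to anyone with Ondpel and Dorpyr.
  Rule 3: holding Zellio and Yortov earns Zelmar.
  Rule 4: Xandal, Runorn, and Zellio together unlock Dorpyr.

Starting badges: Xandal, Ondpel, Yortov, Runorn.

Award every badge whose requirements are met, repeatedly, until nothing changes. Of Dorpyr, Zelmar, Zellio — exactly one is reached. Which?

Zelmar

With Yortov, Ondpel, and Xandal, Zelmar is earned (Rule 1).
Dorpyr would need Xandal, Runorn, and Zellio (Rule 4), but Zellio is never earned. Zellio would need Ondpel and Dorpyr (Rule 2), but Dorpyr is never earned.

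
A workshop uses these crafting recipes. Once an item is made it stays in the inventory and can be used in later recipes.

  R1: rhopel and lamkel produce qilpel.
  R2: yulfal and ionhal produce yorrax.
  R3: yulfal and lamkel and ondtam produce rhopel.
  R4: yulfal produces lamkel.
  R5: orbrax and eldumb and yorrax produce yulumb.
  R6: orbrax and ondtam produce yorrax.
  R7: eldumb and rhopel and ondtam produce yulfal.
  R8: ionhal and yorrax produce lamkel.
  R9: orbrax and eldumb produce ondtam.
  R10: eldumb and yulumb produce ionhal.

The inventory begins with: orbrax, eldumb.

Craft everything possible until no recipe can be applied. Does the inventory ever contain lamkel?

Using R9, orbrax and eldumb make ondtam.
orbrax and ondtam → yorrax (R6).
orbrax and eldumb and yorrax → yulumb (R5).
Using R10, eldumb and yulumb make ionhal.
Using R8, ionhal and yorrax make lamkel.

Yes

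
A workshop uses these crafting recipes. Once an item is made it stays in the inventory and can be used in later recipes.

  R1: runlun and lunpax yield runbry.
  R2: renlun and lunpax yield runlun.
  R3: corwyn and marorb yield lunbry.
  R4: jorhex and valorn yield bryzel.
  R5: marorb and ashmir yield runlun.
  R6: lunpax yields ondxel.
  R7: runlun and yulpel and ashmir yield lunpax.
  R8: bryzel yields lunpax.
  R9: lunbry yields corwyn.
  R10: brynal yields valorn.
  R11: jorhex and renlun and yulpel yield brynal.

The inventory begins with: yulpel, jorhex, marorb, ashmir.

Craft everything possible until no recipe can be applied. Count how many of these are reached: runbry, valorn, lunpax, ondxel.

marorb and ashmir → runlun (R5).
Using R7, runlun, yulpel, and ashmir make lunpax.
runlun and lunpax → runbry (R1).
Using R6, lunpax makes ondxel.
runbry: reached.
valorn would need brynal (R10), but brynal is never obtained.
lunpax: reached.
ondxel: reached.
Reached: runbry, lunpax, and ondxel — 3 of the 4.

3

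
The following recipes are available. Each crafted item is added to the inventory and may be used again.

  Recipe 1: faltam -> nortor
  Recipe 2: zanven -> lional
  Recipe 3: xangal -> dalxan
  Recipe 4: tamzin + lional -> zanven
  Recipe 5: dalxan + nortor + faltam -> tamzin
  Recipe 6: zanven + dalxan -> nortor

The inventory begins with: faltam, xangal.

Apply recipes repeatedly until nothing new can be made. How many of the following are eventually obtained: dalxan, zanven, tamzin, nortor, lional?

Using Recipe 1, faltam makes nortor.
xangal -> dalxan (Recipe 3).
Using Recipe 5, dalxan, nortor, and faltam make tamzin.
dalxan: reached.
zanven would need tamzin and lional (Recipe 4), but lional is never obtained.
tamzin: reached.
nortor: reached.
lional would need zanven (Recipe 2), but zanven is never obtained.
Reached: dalxan, tamzin, and nortor — 3 of the 5.

3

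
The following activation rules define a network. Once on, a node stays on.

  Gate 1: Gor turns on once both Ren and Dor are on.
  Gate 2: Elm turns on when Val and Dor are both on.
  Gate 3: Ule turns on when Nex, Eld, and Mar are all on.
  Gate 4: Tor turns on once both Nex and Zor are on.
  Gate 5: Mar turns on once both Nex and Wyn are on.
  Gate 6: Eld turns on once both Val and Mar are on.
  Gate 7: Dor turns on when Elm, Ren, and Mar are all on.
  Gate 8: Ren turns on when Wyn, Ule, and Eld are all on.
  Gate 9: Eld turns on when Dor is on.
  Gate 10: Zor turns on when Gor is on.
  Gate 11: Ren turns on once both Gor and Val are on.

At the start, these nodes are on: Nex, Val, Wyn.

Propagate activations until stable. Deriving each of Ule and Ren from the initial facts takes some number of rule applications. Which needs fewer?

Ule

Ule: Gate 5: Nex and Wyn on → Mar on. Val and Mar are on, so Eld turns on (Gate 6). Nex, Eld, and Mar are on, so Ule turns on (Gate 3). [3 rule applications]
Ren: Nex and Wyn are on, so Mar turns on (Gate 5). Val and Mar are on, so Eld turns on (Gate 6). Gate 3: Nex, Eld, and Mar on → Ule on. Wyn, Ule, and Eld are on, so Ren turns on (Gate 8). [4 rule applications]
Ule needs fewer.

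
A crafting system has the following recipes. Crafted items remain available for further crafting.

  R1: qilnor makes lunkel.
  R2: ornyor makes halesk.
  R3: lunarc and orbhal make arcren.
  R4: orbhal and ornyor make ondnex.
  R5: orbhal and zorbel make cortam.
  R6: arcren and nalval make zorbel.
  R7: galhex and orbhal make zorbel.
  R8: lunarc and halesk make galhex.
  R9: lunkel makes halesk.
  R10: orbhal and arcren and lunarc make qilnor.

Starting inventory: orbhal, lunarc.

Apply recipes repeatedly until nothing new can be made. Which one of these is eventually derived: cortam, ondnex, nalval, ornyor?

cortam

lunarc and orbhal → arcren (R3).
orbhal and arcren and lunarc → qilnor (R10).
qilnor → lunkel (R1).
lunkel → halesk (R9).
Using R8, lunarc and halesk make galhex.
Using R7, galhex and orbhal make zorbel.
Using R5, orbhal and zorbel make cortam.
ondnex would need orbhal and ornyor (R4), but ornyor is never obtained. No rule produces ornyor, and it is not given. No rule produces nalval, and it is not given.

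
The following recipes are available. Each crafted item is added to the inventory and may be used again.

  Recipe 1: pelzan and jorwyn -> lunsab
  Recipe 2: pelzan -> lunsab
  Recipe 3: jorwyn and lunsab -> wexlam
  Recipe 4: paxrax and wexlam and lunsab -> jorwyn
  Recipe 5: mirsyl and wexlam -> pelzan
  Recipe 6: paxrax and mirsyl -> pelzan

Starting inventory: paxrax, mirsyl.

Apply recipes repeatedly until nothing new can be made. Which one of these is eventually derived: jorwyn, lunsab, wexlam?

paxrax and mirsyl -> pelzan (Recipe 6).
Using Recipe 2, pelzan makes lunsab.
jorwyn would need paxrax, wexlam, and lunsab (Recipe 4), but wexlam is never obtained. wexlam would need jorwyn and lunsab (Recipe 3), but jorwyn is never obtained.

lunsab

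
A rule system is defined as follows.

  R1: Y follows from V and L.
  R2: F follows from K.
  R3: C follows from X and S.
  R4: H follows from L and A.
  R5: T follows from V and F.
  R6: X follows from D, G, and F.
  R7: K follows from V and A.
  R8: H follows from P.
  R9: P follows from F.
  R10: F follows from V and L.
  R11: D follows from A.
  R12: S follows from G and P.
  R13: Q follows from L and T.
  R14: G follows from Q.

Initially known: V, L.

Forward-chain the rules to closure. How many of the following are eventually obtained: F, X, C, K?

1

From V and L, R10 gives F.
F: reached.
X would need D, G, and F (R6), but D is never established.
C would need X and S (R3), but X is never established.
K would need V and A (R7), but A is never established.
Reached: F — 1 of the 4.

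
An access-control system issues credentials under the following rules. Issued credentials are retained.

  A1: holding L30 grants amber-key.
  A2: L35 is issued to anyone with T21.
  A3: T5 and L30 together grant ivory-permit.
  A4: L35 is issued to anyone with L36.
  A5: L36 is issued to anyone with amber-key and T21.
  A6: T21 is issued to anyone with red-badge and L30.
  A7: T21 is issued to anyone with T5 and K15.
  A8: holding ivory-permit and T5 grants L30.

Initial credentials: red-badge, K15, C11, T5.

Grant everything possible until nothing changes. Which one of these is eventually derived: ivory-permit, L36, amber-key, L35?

L35

Holding T5 and K15 grants T21 (A7).
Holding T21 grants L35 (A2).
L36 would need amber-key and T21 (A5), but amber-key is never granted. amber-key would need L30 (A1), but L30 is never granted. ivory-permit would need T5 and L30 (A3), but L30 is never granted.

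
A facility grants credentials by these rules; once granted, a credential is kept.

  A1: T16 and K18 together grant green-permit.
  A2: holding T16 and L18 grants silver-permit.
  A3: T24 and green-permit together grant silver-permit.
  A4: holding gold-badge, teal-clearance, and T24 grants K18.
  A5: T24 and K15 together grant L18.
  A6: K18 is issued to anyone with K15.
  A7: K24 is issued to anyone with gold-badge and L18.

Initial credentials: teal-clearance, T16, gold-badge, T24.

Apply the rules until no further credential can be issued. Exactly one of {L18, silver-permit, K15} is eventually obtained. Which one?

silver-permit

Holding gold-badge, teal-clearance, and T24 grants K18 (A4).
Holding T16 and K18 grants green-permit (A1).
Holding T24 and green-permit grants silver-permit (A3).
L18 would need T24 and K15 (A5), but K15 is never granted. No rule produces K15, and it is not given.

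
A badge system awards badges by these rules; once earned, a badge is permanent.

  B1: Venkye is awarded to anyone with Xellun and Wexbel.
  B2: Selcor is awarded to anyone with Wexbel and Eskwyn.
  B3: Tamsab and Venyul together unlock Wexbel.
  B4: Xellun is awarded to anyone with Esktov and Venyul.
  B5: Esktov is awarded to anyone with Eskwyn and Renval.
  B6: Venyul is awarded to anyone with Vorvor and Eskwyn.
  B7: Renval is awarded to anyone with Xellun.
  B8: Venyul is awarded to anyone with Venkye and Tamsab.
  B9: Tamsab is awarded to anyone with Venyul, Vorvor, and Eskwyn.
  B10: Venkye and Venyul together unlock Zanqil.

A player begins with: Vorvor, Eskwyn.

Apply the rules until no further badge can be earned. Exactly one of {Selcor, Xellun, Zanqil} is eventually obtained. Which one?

With Vorvor and Eskwyn, Venyul is earned (B6).
With Venyul, Vorvor, and Eskwyn, Tamsab is earned (B9).
With Tamsab and Venyul, Wexbel is earned (B3).
With Wexbel and Eskwyn, Selcor is earned (B2).
Zanqil would need Venkye and Venyul (B10), but Venkye is never earned. Xellun would need Esktov and Venyul (B4), but Esktov is never earned.

Selcor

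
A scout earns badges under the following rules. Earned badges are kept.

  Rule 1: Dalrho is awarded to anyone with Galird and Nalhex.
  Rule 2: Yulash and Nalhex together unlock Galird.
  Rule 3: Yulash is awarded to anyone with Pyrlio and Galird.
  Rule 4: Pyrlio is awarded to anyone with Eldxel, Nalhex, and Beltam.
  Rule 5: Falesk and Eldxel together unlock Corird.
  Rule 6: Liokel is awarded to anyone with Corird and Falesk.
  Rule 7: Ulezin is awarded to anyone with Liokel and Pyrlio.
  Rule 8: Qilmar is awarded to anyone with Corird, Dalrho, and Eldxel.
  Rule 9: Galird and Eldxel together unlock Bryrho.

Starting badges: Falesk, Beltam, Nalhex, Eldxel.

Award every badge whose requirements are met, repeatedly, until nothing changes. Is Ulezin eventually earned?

With Eldxel, Nalhex, and Beltam, Pyrlio is earned (Rule 4).
With Falesk and Eldxel, Corird is earned (Rule 5).
With Corird and Falesk, Liokel is earned (Rule 6).
With Liokel and Pyrlio, Ulezin is earned (Rule 7).

Yes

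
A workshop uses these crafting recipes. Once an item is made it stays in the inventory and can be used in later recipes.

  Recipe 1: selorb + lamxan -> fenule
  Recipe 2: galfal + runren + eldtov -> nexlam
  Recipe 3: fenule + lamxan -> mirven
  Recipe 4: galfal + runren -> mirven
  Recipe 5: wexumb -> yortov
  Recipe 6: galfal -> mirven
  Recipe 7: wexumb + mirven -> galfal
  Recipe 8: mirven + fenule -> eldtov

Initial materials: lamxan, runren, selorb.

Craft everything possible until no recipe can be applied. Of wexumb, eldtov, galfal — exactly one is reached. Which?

Using Recipe 1, selorb and lamxan make fenule.
Using Recipe 3, fenule and lamxan make mirven.
mirven + fenule -> eldtov (Recipe 8).
galfal would need wexumb and mirven (Recipe 7), but wexumb is never obtained. No rule produces wexumb, and it is not given.

eldtov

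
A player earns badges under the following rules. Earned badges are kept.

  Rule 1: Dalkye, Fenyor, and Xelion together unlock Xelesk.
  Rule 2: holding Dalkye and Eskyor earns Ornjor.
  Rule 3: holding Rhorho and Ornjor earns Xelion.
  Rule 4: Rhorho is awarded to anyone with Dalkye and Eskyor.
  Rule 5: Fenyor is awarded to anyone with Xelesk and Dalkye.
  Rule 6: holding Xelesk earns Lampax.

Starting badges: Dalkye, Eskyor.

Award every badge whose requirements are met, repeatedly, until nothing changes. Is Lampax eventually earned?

Lampax would need Xelesk (Rule 6), but Xelesk is never earned.

No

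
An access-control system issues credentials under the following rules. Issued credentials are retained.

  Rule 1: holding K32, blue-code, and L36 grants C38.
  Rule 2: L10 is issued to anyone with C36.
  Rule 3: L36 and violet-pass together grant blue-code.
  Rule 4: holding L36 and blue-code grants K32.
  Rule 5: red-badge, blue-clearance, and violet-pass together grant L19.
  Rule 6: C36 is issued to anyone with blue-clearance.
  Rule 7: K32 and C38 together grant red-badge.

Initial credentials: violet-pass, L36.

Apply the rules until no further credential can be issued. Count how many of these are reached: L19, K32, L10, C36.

Holding L36 and violet-pass grants blue-code (Rule 3).
Holding L36 and blue-code grants K32 (Rule 4).
L19 would need red-badge, blue-clearance, and violet-pass (Rule 5), but blue-clearance is never granted.
K32: reached.
L10 would need C36 (Rule 2), but C36 is never granted.
C36 would need blue-clearance (Rule 6), but blue-clearance is never granted.
Reached: K32 — 1 of the 4.

1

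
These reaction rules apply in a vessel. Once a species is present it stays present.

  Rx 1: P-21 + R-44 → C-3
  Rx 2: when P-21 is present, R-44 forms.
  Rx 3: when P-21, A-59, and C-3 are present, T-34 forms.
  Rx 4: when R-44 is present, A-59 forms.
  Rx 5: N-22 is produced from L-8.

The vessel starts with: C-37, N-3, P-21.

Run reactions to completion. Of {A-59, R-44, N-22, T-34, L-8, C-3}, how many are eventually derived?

P-21 present → R-44 forms (Rx 2).
R-44 present → A-59 forms (Rx 4).
P-21 and R-44 present → C-3 forms (Rx 1).
P-21, A-59, and C-3 present → T-34 forms (Rx 3).
A-59: reached.
R-44: reached.
N-22 would need L-8 (Rx 5), but L-8 never forms.
T-34: reached.
No rule produces L-8, and it is not given.
C-3: reached.
Reached: A-59, R-44, T-34, and C-3 — 4 of the 6.

4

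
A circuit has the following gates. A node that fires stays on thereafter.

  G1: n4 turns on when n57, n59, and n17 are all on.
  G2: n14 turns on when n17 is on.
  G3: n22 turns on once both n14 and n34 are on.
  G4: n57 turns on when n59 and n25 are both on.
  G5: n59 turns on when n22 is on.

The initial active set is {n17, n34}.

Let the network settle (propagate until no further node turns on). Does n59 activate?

G2: n17 on → n14 on.
n14 and n34 are on, so n22 turns on (G3).
n22 is on, so n59 turns on (G5).

Yes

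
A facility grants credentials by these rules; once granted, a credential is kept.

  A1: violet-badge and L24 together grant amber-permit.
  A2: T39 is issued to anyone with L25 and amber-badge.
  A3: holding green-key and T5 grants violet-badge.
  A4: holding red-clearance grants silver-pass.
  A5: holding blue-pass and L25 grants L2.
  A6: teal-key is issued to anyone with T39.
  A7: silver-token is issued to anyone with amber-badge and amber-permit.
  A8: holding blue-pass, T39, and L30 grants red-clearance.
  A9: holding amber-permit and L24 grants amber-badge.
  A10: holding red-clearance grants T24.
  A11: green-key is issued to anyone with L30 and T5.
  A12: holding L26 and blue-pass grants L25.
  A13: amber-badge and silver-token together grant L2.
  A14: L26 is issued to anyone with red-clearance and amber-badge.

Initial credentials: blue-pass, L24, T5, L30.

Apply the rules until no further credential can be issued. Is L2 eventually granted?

Holding L30 and T5 grants green-key (A11).
Holding green-key and T5 grants violet-badge (A3).
Holding violet-badge and L24 grants amber-permit (A1).
Holding amber-permit and L24 grants amber-badge (A9).
Holding amber-badge and amber-permit grants silver-token (A7).
Holding amber-badge and silver-token grants L2 (A13).

Yes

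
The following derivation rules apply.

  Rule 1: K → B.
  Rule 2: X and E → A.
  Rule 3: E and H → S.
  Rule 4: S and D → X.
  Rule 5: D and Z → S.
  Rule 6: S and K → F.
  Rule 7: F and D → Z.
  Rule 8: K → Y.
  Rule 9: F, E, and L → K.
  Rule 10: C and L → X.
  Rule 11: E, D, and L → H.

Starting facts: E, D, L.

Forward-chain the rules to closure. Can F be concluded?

No

F would need S and K (Rule 6), but K is never established.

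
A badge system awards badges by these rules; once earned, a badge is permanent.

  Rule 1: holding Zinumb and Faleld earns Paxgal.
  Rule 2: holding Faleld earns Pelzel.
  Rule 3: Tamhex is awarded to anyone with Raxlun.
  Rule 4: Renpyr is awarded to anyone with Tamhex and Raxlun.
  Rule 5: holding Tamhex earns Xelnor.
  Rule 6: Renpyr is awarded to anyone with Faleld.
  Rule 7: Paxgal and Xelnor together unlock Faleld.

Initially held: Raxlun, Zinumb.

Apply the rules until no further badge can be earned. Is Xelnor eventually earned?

Yes

With Raxlun, Tamhex is earned (Rule 3).
With Tamhex, Xelnor is earned (Rule 5).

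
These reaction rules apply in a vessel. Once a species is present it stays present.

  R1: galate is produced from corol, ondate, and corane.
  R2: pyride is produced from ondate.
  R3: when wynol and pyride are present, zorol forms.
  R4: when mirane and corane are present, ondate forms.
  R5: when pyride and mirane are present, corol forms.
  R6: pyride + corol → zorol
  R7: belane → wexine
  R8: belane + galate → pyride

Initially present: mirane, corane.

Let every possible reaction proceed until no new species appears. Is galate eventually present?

mirane and corane present → ondate forms (R4).
ondate present → pyride forms (R2).
pyride and mirane present → corol forms (R5).
corol, ondate, and corane present → galate forms (R1).

Yes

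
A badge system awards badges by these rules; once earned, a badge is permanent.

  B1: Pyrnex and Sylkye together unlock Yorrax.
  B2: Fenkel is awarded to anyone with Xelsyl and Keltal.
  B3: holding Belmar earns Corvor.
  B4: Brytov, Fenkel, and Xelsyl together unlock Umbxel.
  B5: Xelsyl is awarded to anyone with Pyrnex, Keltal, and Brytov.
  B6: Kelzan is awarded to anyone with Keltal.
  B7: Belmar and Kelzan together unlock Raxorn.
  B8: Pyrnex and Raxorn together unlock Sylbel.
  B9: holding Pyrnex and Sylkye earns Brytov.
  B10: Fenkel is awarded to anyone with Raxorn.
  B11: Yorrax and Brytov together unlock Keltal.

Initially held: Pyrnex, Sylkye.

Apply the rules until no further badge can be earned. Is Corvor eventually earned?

No

Corvor would need Belmar (B3), but Belmar is never earned.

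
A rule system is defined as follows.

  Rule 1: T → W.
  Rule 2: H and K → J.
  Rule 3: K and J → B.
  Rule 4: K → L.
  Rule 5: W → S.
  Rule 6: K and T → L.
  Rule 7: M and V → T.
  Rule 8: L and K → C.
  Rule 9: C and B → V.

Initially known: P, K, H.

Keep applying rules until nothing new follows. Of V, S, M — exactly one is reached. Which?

K holds, so L follows (Rule 4).
From H and K, Rule 2 gives J.
From K and J, Rule 3 gives B.
L and K hold, so C follows (Rule 8).
C and B hold, so V follows (Rule 9).
S would need W (Rule 5), but W is never established. No rule produces M, and it is not given.

V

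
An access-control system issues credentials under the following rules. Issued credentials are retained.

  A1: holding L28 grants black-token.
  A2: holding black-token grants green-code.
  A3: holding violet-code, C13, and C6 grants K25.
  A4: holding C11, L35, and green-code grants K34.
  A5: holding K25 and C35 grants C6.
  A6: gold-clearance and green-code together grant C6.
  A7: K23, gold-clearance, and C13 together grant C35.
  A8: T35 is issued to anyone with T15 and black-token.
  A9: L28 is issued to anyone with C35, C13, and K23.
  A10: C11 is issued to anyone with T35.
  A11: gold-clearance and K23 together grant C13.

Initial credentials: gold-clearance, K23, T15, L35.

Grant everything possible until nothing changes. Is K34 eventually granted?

Holding gold-clearance and K23 grants C13 (A11).
Holding K23, gold-clearance, and C13 grants C35 (A7).
Holding C35, C13, and K23 grants L28 (A9).
Holding L28 grants black-token (A1).
Holding T15 and black-token grants T35 (A8).
Holding black-token grants green-code (A2).
Holding T35 grants C11 (A10).
Holding C11, L35, and green-code grants K34 (A4).

Yes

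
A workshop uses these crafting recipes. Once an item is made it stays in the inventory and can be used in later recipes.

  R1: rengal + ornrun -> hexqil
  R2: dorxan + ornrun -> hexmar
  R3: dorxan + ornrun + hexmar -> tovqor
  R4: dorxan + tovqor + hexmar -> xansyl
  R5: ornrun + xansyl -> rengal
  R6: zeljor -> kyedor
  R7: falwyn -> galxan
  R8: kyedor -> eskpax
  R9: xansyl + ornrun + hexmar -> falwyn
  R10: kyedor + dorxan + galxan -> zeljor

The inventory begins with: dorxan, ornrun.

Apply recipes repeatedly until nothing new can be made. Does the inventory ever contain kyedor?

kyedor would need zeljor (R6), but zeljor is never obtained.

No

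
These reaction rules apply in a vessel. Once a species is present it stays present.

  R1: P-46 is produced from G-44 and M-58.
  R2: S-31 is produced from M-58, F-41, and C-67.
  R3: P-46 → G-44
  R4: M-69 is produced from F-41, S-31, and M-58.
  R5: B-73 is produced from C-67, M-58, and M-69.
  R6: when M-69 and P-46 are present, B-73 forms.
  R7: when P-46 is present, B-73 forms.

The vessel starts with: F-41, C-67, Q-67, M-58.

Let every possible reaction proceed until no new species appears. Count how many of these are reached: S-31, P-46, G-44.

1

M-58, F-41, and C-67 present → S-31 forms (R2).
S-31: reached.
P-46 would need G-44 and M-58 (R1), but G-44 never forms.
G-44 would need P-46 (R3), but P-46 never forms.
Reached: S-31 — 1 of the 3.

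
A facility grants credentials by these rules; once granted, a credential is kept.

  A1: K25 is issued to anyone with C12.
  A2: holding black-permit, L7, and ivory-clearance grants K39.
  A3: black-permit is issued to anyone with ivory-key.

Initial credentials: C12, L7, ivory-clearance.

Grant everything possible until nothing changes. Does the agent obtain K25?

Holding C12 grants K25 (A1).

Yes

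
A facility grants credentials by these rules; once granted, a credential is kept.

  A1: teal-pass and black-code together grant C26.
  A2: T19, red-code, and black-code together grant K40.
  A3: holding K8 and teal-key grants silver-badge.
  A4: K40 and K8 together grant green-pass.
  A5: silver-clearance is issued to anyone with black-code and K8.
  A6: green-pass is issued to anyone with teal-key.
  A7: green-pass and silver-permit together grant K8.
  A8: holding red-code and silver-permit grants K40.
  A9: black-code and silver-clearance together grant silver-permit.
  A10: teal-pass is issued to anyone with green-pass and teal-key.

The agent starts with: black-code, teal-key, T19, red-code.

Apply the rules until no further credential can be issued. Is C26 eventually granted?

Holding teal-key grants green-pass (A6).
Holding green-pass and teal-key grants teal-pass (A10).
Holding teal-pass and black-code grants C26 (A1).

Yes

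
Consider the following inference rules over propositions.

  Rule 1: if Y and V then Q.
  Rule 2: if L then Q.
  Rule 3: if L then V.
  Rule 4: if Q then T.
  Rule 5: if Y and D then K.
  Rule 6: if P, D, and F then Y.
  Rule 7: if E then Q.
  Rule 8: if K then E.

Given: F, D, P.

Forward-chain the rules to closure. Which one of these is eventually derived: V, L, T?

From P, D, and F, Rule 6 gives Y.
From Y and D, Rule 5 gives K.
K holds, so E follows (Rule 8).
From E, Rule 7 gives Q.
From Q, Rule 4 gives T.
No rule produces L, and it is not given. V would need L (Rule 3), but L is never established.

T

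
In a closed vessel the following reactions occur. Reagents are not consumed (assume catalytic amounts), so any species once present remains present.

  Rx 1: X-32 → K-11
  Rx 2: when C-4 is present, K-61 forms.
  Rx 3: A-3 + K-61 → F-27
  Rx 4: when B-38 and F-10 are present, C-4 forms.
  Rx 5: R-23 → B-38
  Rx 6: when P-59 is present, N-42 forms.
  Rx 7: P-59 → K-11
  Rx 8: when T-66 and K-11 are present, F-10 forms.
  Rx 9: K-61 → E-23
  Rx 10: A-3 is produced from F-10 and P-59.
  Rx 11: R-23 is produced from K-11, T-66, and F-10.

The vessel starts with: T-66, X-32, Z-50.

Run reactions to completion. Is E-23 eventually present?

Yes

X-32 present → K-11 forms (Rx 1).
T-66 and K-11 present → F-10 forms (Rx 8).
K-11, T-66, and F-10 present → R-23 forms (Rx 11).
R-23 present → B-38 forms (Rx 5).
B-38 and F-10 present → C-4 forms (Rx 4).
C-4 present → K-61 forms (Rx 2).
K-61 present → E-23 forms (Rx 9).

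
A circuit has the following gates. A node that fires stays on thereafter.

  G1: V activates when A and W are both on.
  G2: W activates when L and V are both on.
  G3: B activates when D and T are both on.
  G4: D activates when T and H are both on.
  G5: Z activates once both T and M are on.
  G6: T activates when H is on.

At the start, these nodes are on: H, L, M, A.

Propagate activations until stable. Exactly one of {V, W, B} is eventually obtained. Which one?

B

H is on, so T activates (G6).
T and H are on, so D activates (G4).
D and T are on, so B activates (G3).
W would need L and V (G2), but V never turns on. V would need A and W (G1), but W never turns on.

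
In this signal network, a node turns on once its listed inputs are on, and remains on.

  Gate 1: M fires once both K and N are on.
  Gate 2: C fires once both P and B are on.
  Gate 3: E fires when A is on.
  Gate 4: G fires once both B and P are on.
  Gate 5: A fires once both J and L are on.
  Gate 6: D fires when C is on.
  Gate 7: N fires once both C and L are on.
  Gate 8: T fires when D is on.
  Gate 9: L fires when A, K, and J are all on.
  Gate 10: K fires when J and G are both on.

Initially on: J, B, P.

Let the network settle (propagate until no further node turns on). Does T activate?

Yes

Gate 2: P and B on → C on.
C is on, so D fires (Gate 6).
Gate 8: D on → T on.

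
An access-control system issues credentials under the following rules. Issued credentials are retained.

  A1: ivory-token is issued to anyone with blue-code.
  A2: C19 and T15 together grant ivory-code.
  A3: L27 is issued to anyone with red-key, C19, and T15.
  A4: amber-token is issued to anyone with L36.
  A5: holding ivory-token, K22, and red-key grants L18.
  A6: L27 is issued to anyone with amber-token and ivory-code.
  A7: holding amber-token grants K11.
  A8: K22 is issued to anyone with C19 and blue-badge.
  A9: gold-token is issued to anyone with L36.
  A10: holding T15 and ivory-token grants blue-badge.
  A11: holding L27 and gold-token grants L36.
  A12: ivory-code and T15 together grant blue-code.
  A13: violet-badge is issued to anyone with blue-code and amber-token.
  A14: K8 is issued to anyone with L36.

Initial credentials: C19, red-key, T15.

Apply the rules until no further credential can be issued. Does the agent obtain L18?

Yes

Holding C19 and T15 grants ivory-code (A2).
Holding ivory-code and T15 grants blue-code (A12).
Holding blue-code grants ivory-token (A1).
Holding T15 and ivory-token grants blue-badge (A10).
Holding C19 and blue-badge grants K22 (A8).
Holding ivory-token, K22, and red-key grants L18 (A5).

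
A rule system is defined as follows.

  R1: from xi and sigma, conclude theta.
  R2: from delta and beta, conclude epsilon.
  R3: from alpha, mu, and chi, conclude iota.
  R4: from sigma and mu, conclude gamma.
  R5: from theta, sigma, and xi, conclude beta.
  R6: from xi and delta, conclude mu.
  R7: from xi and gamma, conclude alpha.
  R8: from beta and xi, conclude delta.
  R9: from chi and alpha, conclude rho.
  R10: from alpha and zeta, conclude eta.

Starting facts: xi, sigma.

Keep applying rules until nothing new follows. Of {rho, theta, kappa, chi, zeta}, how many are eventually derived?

1

From xi and sigma, R1 gives theta.
rho would need chi and alpha (R9), but chi is never established.
theta: reached.
No rule produces kappa, and it is not given.
No rule produces chi, and it is not given.
No rule produces zeta, and it is not given.
Reached: theta — 1 of the 5.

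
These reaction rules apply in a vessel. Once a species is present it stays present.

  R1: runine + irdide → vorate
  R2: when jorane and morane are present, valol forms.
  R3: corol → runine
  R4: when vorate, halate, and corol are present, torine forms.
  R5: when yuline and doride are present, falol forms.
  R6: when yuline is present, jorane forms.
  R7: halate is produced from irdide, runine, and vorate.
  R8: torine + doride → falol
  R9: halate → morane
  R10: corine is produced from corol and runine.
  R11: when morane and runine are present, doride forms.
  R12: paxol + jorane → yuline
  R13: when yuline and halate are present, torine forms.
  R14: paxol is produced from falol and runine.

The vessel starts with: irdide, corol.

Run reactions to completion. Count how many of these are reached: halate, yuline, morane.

corol present → runine forms (R3).
runine and irdide present → vorate forms (R1).
irdide, runine, and vorate present → halate forms (R7).
halate present → morane forms (R9).
halate: reached.
yuline would need paxol and jorane (R12), but jorane never forms.
morane: reached.
Reached: halate and morane — 2 of the 3.

2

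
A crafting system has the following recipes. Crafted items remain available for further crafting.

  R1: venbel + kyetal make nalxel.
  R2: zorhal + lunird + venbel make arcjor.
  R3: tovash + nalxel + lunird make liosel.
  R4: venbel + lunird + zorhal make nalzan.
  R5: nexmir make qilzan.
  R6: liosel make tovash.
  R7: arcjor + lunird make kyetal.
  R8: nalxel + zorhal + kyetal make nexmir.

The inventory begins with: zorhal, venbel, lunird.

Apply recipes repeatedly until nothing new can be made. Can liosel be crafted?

liosel would need tovash, nalxel, and lunird (R3), but tovash is never obtained.

No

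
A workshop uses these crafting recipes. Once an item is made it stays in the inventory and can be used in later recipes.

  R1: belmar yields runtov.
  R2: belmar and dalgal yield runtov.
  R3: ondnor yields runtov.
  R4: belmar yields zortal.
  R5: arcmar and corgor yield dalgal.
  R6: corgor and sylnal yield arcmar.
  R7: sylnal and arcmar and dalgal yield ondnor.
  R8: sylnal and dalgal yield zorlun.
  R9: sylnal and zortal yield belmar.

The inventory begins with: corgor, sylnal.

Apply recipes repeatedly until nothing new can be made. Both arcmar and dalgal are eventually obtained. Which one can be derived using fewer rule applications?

arcmar

arcmar: Using R6, corgor and sylnal make arcmar. [1 rule application]
dalgal: corgor and sylnal → arcmar (R6). arcmar and corgor → dalgal (R5). [2 rule applications]
arcmar needs fewer.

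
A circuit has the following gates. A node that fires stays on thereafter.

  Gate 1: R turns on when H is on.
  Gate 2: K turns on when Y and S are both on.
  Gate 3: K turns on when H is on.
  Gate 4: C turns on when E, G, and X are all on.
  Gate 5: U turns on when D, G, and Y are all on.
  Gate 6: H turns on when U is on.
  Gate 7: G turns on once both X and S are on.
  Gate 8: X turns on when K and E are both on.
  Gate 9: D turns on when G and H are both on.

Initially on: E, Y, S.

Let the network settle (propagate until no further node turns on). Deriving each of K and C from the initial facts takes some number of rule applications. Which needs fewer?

K: Y and S are on, so K turns on (Gate 2). [1 rule application]
C: Gate 2: Y and S on → K on. K and E are on, so X turns on (Gate 8). X and S are on, so G turns on (Gate 7). Gate 4: E, G, and X on → C on. [4 rule applications]
K needs fewer.

K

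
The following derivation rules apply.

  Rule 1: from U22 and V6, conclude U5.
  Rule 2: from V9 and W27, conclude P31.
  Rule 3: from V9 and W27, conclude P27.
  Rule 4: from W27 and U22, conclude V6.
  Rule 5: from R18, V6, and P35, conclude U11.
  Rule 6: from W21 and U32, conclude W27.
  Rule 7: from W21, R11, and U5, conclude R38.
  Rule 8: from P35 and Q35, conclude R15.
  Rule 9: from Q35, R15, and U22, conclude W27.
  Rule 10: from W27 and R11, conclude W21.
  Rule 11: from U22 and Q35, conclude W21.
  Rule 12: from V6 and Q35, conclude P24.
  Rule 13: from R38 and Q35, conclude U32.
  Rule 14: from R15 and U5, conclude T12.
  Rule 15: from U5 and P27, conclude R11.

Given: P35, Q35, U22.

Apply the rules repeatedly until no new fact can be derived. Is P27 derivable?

P27 would need V9 and W27 (Rule 3), but V9 is never established.

No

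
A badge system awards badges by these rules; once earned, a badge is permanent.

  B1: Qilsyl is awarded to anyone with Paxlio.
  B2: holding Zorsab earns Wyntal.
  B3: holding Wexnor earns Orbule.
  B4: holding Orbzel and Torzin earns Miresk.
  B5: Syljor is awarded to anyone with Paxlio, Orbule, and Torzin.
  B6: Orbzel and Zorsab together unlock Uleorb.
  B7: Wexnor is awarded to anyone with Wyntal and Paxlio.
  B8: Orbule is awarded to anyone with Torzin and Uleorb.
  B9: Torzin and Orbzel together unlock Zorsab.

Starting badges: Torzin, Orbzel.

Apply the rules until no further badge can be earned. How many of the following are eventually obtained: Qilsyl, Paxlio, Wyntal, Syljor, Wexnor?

With Torzin and Orbzel, Zorsab is earned (B9).
With Zorsab, Wyntal is earned (B2).
Qilsyl would need Paxlio (B1), but Paxlio is never earned.
No rule produces Paxlio, and it is not given.
Wyntal: reached.
Syljor would need Paxlio, Orbule, and Torzin (B5), but Paxlio is never earned.
Wexnor would need Wyntal and Paxlio (B7), but Paxlio is never earned.
Reached: Wyntal — 1 of the 5.

1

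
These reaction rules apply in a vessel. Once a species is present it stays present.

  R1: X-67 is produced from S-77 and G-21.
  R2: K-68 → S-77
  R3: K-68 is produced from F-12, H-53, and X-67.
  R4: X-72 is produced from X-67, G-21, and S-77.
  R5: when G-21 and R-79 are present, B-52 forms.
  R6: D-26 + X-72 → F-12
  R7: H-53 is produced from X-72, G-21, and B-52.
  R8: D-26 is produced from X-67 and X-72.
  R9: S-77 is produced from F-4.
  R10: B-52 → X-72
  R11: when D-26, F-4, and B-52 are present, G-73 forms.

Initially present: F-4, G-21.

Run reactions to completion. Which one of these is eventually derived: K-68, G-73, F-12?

F-12

F-4 present → S-77 forms (R9).
S-77 and G-21 present → X-67 forms (R1).
X-67, G-21, and S-77 present → X-72 forms (R4).
X-67 and X-72 present → D-26 forms (R8).
D-26 and X-72 present → F-12 forms (R6).
K-68 would need F-12, H-53, and X-67 (R3), but H-53 never forms. G-73 would need D-26, F-4, and B-52 (R11), but B-52 never forms.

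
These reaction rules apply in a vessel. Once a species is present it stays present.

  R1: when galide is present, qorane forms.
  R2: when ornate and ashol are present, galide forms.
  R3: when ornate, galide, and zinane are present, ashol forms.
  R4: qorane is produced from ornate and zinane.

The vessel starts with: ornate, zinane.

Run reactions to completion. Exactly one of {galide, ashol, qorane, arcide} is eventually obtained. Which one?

qorane

ornate and zinane present → qorane forms (R4).
galide would need ornate and ashol (R2), but ashol never forms. ashol would need ornate, galide, and zinane (R3), but galide never forms. No rule produces arcide, and it is not given.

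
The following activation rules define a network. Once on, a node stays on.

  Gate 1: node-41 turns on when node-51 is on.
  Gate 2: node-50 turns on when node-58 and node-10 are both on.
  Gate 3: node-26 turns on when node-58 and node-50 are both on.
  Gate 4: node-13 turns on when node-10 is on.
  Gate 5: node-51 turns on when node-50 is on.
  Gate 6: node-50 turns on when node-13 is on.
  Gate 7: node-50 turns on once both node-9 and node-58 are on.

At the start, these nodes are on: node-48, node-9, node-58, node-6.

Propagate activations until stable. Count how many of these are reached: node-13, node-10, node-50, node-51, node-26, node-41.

4

node-9 and node-58 are on, so node-50 turns on (Gate 7).
node-50 is on, so node-51 turns on (Gate 5).
Gate 3: node-58 and node-50 on → node-26 on.
Gate 1: node-51 on → node-41 on.
node-13 would need node-10 (Gate 4), but node-10 never turns on.
No rule produces node-10, and it is not given.
node-50: reached.
node-51: reached.
node-26: reached.
node-41: reached.
Reached: node-50, node-51, node-26, and node-41 — 4 of the 6.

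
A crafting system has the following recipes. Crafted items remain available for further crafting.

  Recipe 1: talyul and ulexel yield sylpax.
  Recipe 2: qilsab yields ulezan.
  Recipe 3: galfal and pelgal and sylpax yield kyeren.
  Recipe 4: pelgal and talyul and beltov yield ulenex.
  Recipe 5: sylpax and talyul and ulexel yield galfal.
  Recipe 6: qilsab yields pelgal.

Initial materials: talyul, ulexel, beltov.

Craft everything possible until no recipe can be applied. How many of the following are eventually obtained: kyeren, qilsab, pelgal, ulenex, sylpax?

Using Recipe 1, talyul and ulexel make sylpax.
kyeren would need galfal, pelgal, and sylpax (Recipe 3), but pelgal is never obtained.
No rule produces qilsab, and it is not given.
pelgal would need qilsab (Recipe 6), but qilsab is never obtained.
ulenex would need pelgal, talyul, and beltov (Recipe 4), but pelgal is never obtained.
sylpax: reached.
Reached: sylpax — 1 of the 5.

1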